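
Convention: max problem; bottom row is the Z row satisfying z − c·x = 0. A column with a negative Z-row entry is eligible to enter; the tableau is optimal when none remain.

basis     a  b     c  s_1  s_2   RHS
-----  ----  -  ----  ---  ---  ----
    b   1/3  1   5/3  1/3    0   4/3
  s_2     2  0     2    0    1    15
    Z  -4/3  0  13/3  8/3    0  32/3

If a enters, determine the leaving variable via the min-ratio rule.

Column a entries and ratios — b: (4/3)/(1/3) = 4; s_2: 15/2 = 15/2.
Smallest ratio is 4 in the row of b, so b leaves.

b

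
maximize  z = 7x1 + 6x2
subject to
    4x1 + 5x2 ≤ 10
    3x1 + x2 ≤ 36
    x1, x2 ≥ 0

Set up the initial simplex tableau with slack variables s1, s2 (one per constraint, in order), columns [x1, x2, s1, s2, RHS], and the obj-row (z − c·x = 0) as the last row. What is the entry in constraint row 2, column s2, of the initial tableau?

1

Slack s2 belongs to constraint 2; its column is the unit vector e_2, so the entry in row 2 is 1.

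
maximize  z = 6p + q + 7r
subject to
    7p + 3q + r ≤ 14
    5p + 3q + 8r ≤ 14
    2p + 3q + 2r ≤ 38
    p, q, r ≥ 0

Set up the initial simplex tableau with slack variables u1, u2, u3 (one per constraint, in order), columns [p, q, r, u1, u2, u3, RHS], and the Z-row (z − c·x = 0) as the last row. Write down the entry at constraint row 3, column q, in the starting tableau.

3

Constraint 3 has coefficient 3 on q.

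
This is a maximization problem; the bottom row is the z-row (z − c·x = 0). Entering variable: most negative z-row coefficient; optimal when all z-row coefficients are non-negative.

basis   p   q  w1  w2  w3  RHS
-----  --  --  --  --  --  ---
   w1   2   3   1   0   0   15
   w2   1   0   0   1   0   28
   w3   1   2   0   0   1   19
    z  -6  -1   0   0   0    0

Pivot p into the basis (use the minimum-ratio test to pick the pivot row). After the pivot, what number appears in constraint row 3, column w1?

-1/2

Ratio test on column p — row 1: 15/2 = 15/2; row 2: 28/1 = 28; row 3: 19/1 = 19. Minimum is 15/2 at row 1 (w1 leaves); pivot element 2.
Divide row 1 by 2; eliminate column p from the other rows.
Row 3 update in column w1: 0 − 1·(1/2) = -1/2.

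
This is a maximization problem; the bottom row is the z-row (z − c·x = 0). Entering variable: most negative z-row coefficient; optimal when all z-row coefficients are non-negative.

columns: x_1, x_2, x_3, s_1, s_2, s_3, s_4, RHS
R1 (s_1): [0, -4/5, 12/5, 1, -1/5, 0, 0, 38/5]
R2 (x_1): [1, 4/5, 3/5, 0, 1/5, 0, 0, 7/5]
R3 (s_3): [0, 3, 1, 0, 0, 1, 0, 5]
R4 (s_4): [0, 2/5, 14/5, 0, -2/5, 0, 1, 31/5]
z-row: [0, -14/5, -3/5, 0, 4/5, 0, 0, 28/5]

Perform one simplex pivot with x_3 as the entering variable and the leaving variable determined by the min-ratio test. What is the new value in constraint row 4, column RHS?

31/14

Ratio test on column x_3 — row 1: (38/5)/(12/5) = 19/6; row 2: (7/5)/(3/5) = 7/3; row 3: 5/1 = 5; row 4: (31/5)/(14/5) = 31/14. Minimum is 31/14 at row 4 (s_4 leaves); pivot element 14/5.
Divide row 4 by 14/5; eliminate column x_3 from the other rows.
In the new row 4, the RHS entry is the old entry divided by the pivot: (31/5)/(14/5) = 31/14.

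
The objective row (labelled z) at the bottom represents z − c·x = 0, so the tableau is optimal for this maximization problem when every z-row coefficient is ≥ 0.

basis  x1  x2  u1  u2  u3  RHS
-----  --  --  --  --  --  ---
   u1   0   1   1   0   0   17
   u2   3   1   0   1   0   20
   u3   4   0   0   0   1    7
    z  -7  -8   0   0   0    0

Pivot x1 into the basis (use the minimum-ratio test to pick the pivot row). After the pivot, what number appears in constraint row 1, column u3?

0

Ratio test on column x1 — row 1: entry 0 ≤ 0; row 2: 20/3 = 20/3; row 3: 7/4 = 7/4. Minimum is 7/4 at row 3 (u3 leaves); pivot element 4.
Divide row 3 by 4; eliminate column x1 from the other rows.
Row 1 update in column u3: 0 − 0·(1/4) = 0.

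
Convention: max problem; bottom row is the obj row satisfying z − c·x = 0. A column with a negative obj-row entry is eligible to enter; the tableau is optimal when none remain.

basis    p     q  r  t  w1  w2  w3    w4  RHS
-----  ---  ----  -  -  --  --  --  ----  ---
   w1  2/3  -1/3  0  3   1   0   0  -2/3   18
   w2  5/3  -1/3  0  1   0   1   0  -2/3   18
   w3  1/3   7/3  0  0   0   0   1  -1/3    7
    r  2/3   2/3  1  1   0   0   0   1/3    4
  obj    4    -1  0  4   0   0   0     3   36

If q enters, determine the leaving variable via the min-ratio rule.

Column q entries and ratios — w1: -1/3 ≤ 0, skip; w2: -1/3 ≤ 0, skip; w3: 7/(7/3) = 3; r: 4/(2/3) = 6.
Smallest ratio is 3 in the row of w3, so w3 leaves.

w3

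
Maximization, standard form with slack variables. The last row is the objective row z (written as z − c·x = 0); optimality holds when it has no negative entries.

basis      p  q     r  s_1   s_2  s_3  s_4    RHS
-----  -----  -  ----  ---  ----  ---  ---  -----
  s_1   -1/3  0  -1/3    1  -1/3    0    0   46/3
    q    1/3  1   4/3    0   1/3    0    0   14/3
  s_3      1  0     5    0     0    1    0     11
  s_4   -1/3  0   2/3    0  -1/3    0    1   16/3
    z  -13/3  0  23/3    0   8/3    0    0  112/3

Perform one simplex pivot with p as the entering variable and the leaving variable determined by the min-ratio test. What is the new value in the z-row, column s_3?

13/3

Ratio test on column p — row 1: entry -1/3 ≤ 0; row 2: (14/3)/(1/3) = 14; row 3: 11/1 = 11; row 4: entry -1/3 ≤ 0. Minimum is 11 at row 3 (s_3 leaves); pivot element 1.
Divide row 3 by 1; eliminate column p from the other rows.
z-row update in column s_3: 0 − (-13/3)·1 = 13/3.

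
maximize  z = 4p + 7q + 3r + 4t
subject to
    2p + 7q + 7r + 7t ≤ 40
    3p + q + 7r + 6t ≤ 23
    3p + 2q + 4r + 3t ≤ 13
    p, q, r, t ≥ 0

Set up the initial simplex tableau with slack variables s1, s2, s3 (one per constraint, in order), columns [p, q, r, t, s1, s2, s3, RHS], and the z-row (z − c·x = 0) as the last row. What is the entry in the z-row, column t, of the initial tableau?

The z-row carries the negated objective coefficients: the t entry is -4.

-4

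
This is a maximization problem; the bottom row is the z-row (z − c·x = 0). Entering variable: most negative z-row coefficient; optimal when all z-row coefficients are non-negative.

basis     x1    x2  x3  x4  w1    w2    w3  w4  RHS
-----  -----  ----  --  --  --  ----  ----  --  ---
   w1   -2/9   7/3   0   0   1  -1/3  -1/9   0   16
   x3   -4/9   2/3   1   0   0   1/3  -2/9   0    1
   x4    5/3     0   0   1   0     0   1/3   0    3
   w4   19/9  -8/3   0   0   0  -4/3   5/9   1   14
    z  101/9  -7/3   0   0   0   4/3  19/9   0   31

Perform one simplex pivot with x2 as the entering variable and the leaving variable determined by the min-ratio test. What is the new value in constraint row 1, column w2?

Ratio test on column x2 — row 1: 16/(7/3) = 48/7; row 2: 1/(2/3) = 3/2; row 3: entry 0 ≤ 0; row 4: entry -8/3 ≤ 0. Minimum is 3/2 at row 2 (x3 leaves); pivot element 2/3.
Divide row 2 by 2/3; eliminate column x2 from the other rows.
Row 1 update in column w2: -1/3 − (7/3)·(1/2) = -3/2.

-3/2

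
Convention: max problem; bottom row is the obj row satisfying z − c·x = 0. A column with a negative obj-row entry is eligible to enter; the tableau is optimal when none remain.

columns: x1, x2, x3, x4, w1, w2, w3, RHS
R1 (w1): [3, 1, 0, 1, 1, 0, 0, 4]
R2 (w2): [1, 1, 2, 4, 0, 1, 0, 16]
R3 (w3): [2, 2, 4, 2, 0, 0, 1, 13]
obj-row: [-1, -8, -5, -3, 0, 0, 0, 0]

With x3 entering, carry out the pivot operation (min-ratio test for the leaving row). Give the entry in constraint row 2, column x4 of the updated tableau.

3

Ratio test on column x3 — row 1: entry 0 ≤ 0; row 2: 16/2 = 8; row 3: 13/4 = 13/4. Minimum is 13/4 at row 3 (w3 leaves); pivot element 4.
Divide row 3 by 4; eliminate column x3 from the other rows.
Row 2 update in column x4: 4 − 2·(1/2) = 3.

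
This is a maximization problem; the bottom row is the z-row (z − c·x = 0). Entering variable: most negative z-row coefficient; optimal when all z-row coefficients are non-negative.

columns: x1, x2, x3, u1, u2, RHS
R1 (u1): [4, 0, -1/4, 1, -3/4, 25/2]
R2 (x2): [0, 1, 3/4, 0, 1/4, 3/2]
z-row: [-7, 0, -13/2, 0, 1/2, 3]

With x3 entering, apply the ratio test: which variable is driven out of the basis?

x2

Column x3 entries and ratios — u1: -1/4 ≤ 0, skip; x2: (3/2)/(3/4) = 2.
Smallest ratio is 2 in the row of x2, so x2 leaves.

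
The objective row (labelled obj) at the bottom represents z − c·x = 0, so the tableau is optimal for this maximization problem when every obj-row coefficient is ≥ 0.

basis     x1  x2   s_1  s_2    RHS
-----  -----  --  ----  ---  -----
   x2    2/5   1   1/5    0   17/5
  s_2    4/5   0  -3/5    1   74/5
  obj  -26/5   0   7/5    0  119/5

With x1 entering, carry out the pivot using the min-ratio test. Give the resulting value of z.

68

Ratio test on column x1 — row 1: (17/5)/(2/5) = 17/2; row 2: (74/5)/(4/5) = 37/2. Minimum is 17/2 at row 1 (x2 leaves); pivot element 2/5.
Pivot on row 1; the obj-row RHS becomes 119/5 − (-26/5)·(17/2) = 68.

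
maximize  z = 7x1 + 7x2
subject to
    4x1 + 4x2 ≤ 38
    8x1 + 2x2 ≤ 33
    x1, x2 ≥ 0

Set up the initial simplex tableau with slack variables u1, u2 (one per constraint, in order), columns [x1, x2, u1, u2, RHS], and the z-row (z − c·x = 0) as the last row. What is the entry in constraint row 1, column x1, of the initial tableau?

Constraint 1 has coefficient 4 on x1.

4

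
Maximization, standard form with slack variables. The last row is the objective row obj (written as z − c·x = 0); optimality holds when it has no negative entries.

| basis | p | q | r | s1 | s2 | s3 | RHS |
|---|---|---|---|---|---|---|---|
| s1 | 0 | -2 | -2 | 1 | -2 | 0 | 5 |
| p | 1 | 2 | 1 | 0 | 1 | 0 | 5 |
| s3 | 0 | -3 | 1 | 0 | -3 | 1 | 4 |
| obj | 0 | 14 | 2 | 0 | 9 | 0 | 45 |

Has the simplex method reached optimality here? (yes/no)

Every obj-row coefficient is ≥ 0, so the tableau is optimal.

yes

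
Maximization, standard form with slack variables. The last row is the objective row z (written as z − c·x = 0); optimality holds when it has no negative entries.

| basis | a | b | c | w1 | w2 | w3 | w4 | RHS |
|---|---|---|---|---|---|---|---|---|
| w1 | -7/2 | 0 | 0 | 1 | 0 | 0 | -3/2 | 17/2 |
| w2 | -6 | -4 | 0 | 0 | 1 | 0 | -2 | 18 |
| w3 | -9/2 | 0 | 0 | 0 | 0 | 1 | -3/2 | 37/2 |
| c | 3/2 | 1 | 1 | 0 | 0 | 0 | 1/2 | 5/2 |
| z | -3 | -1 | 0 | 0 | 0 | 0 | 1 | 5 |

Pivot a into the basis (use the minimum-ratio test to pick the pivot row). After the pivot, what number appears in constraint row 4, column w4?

Ratio test on column a — row 1: entry -7/2 ≤ 0; row 2: entry -6 ≤ 0; row 3: entry -9/2 ≤ 0; row 4: (5/2)/(3/2) = 5/3. Minimum is 5/3 at row 4 (c leaves); pivot element 3/2.
Divide row 4 by 3/2; eliminate column a from the other rows.
In the new row 4, the w4 entry is the old entry divided by the pivot: (1/2)/(3/2) = 1/3.

1/3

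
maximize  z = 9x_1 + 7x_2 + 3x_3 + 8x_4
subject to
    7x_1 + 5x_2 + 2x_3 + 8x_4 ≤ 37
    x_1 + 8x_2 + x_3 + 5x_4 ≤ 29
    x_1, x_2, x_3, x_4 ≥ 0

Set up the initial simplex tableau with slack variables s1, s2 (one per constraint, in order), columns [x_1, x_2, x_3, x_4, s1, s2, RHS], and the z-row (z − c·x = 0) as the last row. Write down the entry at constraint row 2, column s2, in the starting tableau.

Slack s2 belongs to constraint 2; its column is the unit vector e_2, so the entry in row 2 is 1.

1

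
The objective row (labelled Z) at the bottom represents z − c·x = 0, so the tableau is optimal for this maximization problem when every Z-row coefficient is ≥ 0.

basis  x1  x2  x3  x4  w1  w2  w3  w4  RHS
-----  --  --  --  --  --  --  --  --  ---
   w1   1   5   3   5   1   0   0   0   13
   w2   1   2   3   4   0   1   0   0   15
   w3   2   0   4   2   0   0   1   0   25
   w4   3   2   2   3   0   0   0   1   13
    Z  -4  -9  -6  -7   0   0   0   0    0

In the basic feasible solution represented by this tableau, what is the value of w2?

w2 is basic (row 2); its value is the RHS of that row, 15.

15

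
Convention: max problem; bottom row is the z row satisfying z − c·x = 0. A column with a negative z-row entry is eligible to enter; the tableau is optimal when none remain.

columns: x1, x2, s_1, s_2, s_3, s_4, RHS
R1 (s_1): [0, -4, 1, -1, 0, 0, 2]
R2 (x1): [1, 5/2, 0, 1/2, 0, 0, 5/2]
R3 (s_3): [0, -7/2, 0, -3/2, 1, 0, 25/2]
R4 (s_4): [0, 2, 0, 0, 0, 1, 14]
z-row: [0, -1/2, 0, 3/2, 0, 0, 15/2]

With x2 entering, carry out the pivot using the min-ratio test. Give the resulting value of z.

Ratio test on column x2 — row 1: entry -4 ≤ 0; row 2: (5/2)/(5/2) = 1; row 3: entry -7/2 ≤ 0; row 4: 14/2 = 7. Minimum is 1 at row 2 (x1 leaves); pivot element 5/2.
Pivot on row 2; the z-row RHS becomes 15/2 − (-1/2)·1 = 8.

8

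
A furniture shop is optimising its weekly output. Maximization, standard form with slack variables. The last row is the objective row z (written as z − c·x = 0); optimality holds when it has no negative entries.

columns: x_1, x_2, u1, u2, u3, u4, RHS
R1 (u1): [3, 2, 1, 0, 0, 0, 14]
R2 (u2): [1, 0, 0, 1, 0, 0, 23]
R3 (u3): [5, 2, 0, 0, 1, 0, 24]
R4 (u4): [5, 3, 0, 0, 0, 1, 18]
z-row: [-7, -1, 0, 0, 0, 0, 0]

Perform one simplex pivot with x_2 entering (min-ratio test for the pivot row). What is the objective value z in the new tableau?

Ratio test on column x_2 — row 1: 14/2 = 7; row 2: entry 0 ≤ 0; row 3: 24/2 = 12; row 4: 18/3 = 6. Minimum is 6 at row 4 (u4 leaves); pivot element 3.
Pivot on row 4; the z-row RHS becomes 0 − (-1)·6 = 6.

6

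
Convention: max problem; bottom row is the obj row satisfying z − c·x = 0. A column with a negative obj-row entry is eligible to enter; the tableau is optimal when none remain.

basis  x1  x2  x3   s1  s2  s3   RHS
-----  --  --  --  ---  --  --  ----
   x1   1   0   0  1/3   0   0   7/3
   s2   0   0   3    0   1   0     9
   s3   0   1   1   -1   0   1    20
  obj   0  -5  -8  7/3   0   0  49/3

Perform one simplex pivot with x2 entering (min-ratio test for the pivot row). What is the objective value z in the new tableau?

349/3

Ratio test on column x2 — row 1: entry 0 ≤ 0; row 2: entry 0 ≤ 0; row 3: 20/1 = 20. Minimum is 20 at row 3 (s3 leaves); pivot element 1.
Pivot on row 3; the obj-row RHS becomes 49/3 − (-5)·20 = 349/3.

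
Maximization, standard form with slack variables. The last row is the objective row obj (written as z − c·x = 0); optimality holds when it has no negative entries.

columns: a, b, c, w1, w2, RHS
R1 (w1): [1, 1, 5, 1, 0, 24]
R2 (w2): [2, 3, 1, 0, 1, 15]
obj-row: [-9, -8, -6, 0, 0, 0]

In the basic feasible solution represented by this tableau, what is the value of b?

b is not in the basis, so in the current basic feasible solution b = 0.

0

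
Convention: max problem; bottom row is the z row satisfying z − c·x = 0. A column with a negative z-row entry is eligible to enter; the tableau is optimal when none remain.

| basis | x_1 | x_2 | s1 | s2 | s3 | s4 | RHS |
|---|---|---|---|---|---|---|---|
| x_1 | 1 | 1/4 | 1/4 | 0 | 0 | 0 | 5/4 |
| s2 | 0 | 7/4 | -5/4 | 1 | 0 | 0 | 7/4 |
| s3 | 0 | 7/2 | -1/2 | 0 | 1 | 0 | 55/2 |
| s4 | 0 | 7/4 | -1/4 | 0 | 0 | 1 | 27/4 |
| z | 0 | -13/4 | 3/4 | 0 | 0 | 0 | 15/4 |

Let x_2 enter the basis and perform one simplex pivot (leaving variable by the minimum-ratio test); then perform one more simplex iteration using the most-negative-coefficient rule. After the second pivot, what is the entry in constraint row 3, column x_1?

-14/3

Ratio test on column x_2 — row 1: (5/4)/(1/4) = 5; row 2: (7/4)/(7/4) = 1; row 3: (55/2)/(7/2) = 55/7; row 4: (27/4)/(7/4) = 27/7. Minimum is 1 at row 2 (s2 leaves); pivot element 7/4.
Divide row 2 by 7/4; eliminate column x_2 from the other rows.
Second iteration: most negative z-row entry is -11/7 in column s1, so s1 enters.
Ratio test on column s1 — row 1: 1/(3/7) = 7/3; row 2: entry -5/7 ≤ 0; row 3: 24/2 = 12; row 4: 5/1 = 5. Minimum is 7/3 at row 1 (x_1 leaves); pivot element 3/7.
Divide row 1 by 3/7; eliminate column s1 from the other rows.
After both pivots, the entry at constraint row 3, column x_1 is -14/3.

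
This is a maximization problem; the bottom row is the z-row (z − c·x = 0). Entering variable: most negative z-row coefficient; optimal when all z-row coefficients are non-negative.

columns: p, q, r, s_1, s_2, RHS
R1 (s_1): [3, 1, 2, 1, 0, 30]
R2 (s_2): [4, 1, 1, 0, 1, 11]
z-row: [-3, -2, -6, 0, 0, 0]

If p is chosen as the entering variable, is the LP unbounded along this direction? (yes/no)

Column p has positive entries in row(s) 1, 2, so the ratio test bounds it — not unbounded.

no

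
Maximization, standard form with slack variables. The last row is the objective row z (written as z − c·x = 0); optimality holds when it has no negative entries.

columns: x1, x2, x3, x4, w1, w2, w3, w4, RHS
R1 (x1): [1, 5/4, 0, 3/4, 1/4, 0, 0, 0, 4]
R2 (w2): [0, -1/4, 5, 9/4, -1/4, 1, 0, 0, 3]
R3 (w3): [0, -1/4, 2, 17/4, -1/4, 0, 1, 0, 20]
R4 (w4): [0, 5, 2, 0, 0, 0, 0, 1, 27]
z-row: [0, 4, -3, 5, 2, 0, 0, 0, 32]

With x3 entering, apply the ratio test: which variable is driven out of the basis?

w2

Column x3 entries and ratios — x1: 0 ≤ 0, skip; w2: 3/5 = 3/5; w3: 20/2 = 10; w4: 27/2 = 27/2.
Smallest ratio is 3/5 in the row of w2, so w2 leaves.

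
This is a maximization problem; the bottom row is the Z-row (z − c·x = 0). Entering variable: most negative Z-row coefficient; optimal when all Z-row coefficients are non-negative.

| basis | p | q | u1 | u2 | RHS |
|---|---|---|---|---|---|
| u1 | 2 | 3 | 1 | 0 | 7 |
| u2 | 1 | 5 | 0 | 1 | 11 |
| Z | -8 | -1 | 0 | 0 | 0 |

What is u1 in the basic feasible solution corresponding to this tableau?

u1 is basic (row 1); its value is the RHS of that row, 7.

7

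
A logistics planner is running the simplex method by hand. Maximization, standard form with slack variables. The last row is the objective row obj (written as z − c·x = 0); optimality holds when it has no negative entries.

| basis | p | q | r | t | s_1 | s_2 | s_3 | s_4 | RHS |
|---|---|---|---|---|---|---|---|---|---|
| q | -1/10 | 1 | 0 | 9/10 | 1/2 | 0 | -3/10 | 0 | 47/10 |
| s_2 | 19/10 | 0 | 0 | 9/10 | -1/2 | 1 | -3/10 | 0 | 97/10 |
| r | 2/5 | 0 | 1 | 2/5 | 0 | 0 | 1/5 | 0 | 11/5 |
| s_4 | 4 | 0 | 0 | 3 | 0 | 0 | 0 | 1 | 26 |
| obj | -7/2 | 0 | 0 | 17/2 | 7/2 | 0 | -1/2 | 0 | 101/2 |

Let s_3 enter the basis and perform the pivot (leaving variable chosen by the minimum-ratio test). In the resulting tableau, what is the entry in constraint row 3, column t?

Ratio test on column s_3 — row 1: entry -3/10 ≤ 0; row 2: entry -3/10 ≤ 0; row 3: (11/5)/(1/5) = 11; row 4: entry 0 ≤ 0. Minimum is 11 at row 3 (r leaves); pivot element 1/5.
Divide row 3 by 1/5; eliminate column s_3 from the other rows.
In the new row 3, the t entry is the old entry divided by the pivot: (2/5)/(1/5) = 2.

2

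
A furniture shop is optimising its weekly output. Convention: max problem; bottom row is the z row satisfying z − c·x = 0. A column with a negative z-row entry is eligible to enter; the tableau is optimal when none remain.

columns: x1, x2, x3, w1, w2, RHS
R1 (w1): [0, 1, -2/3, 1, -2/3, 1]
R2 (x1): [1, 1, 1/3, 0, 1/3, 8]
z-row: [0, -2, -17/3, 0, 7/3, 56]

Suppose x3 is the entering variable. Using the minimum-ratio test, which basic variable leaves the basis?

x1

Column x3 entries and ratios — w1: -2/3 ≤ 0, skip; x1: 8/(1/3) = 24.
Smallest ratio is 24 in the row of x1, so x1 leaves.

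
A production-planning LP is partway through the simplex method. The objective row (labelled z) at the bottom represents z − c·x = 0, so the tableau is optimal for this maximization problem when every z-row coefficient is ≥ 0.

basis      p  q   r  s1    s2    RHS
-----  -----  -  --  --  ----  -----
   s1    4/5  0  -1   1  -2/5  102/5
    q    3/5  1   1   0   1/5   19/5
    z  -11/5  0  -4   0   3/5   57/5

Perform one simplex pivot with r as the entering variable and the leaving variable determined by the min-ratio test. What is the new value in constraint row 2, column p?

3/5

Ratio test on column r — row 1: entry -1 ≤ 0; row 2: (19/5)/1 = 19/5. Minimum is 19/5 at row 2 (q leaves); pivot element 1.
Divide row 2 by 1; eliminate column r from the other rows.
In the new row 2, the p entry is the old entry divided by the pivot: (3/5)/1 = 3/5.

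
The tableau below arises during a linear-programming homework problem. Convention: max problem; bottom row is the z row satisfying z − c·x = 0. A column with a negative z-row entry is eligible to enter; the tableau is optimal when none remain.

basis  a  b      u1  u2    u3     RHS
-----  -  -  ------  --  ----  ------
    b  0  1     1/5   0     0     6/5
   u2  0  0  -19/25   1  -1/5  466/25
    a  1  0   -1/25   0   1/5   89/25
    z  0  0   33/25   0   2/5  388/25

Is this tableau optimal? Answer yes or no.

Every z-row coefficient is ≥ 0, so the tableau is optimal.

yes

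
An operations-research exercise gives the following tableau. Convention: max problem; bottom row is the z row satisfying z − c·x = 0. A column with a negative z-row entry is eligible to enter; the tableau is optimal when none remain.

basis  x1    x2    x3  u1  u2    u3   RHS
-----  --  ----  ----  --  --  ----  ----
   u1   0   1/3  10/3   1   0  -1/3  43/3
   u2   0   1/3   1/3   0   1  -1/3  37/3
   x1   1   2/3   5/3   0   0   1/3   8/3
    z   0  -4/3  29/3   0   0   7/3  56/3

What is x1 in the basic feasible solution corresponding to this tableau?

8/3

x1 is basic (row 3); its value is the RHS of that row, 8/3.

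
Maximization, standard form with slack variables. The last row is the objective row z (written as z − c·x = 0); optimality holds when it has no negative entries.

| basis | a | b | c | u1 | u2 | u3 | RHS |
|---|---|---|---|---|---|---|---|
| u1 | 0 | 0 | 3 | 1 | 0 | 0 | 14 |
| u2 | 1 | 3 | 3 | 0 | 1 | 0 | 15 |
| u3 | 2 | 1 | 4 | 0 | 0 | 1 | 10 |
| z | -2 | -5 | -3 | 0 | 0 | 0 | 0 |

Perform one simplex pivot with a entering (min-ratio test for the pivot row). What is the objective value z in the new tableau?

10

Ratio test on column a — row 1: entry 0 ≤ 0; row 2: 15/1 = 15; row 3: 10/2 = 5. Minimum is 5 at row 3 (u3 leaves); pivot element 2.
Pivot on row 3; the z-row RHS becomes 0 − (-2)·5 = 10.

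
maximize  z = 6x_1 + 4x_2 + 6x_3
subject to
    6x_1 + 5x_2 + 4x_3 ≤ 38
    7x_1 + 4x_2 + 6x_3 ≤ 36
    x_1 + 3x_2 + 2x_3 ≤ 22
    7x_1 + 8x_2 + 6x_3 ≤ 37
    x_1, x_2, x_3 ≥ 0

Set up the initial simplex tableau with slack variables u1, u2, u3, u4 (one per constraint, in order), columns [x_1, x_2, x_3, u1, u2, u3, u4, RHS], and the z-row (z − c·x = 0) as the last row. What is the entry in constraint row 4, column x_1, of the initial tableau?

Constraint 4 has coefficient 7 on x_1.

7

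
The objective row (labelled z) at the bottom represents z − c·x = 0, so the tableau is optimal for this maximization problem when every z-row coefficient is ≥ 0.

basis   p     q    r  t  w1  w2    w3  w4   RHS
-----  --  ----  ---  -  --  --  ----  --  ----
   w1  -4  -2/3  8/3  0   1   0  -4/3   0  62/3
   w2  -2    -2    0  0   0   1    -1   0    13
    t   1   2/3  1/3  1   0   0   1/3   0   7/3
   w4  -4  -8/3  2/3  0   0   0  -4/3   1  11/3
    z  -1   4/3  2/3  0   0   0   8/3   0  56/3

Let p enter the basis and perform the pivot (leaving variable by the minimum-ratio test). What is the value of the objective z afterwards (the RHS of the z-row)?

21

Ratio test on column p — row 1: entry -4 ≤ 0; row 2: entry -2 ≤ 0; row 3: (7/3)/1 = 7/3; row 4: entry -4 ≤ 0. Minimum is 7/3 at row 3 (t leaves); pivot element 1.
Pivot on row 3; the z-row RHS becomes 56/3 − (-1)·(7/3) = 21.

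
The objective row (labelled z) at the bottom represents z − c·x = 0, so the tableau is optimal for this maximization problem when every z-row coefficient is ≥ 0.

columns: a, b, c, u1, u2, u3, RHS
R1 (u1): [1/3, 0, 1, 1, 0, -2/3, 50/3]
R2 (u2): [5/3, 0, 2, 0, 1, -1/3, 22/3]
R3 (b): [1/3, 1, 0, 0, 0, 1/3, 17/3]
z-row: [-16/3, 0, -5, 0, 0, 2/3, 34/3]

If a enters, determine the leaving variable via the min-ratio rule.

Column a entries and ratios — u1: (50/3)/(1/3) = 50; u2: (22/3)/(5/3) = 22/5; b: (17/3)/(1/3) = 17.
Smallest ratio is 22/5 in the row of u2, so u2 leaves.

u2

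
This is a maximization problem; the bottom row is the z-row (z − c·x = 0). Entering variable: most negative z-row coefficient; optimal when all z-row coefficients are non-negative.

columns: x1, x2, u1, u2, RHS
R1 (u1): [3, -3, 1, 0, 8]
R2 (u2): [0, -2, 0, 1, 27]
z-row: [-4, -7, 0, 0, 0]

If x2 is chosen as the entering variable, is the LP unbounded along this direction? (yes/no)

Every constraint-row entry in column x2 is ≤ 0, so increasing x2 is unbounded.

yes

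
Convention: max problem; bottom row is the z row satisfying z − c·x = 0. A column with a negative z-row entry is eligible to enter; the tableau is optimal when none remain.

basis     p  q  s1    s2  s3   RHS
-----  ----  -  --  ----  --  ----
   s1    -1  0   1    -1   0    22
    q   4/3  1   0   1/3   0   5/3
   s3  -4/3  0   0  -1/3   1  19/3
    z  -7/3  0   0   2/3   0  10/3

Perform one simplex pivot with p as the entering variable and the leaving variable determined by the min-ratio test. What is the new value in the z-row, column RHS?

25/4

Ratio test on column p — row 1: entry -1 ≤ 0; row 2: (5/3)/(4/3) = 5/4; row 3: entry -4/3 ≤ 0. Minimum is 5/4 at row 2 (q leaves); pivot element 4/3.
Divide row 2 by 4/3; eliminate column p from the other rows.
z-row update in column RHS: 10/3 − (-7/3)·(5/4) = 25/4.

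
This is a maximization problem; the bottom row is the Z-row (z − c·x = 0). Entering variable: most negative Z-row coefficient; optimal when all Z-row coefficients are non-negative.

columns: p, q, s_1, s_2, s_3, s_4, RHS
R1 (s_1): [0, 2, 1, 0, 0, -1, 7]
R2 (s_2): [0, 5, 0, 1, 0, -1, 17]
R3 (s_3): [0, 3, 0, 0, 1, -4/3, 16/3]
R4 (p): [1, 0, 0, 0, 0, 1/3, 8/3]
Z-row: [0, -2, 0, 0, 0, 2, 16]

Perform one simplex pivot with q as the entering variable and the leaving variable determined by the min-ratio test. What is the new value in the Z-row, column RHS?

176/9

Ratio test on column q — row 1: 7/2 = 7/2; row 2: 17/5 = 17/5; row 3: (16/3)/3 = 16/9; row 4: entry 0 ≤ 0. Minimum is 16/9 at row 3 (s_3 leaves); pivot element 3.
Divide row 3 by 3; eliminate column q from the other rows.
Z-row update in column RHS: 16 − (-2)·(16/9) = 176/9.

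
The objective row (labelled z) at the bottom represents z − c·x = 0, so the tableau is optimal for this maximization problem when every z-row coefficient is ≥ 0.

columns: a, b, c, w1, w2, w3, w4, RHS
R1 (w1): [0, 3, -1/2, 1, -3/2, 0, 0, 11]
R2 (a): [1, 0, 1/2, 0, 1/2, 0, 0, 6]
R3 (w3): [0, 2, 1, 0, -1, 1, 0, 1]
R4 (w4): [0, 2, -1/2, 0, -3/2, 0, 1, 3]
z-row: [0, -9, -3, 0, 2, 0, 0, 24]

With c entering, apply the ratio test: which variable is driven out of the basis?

Column c entries and ratios — w1: -1/2 ≤ 0, skip; a: 6/(1/2) = 12; w3: 1/1 = 1; w4: -1/2 ≤ 0, skip.
Smallest ratio is 1 in the row of w3, so w3 leaves.

w3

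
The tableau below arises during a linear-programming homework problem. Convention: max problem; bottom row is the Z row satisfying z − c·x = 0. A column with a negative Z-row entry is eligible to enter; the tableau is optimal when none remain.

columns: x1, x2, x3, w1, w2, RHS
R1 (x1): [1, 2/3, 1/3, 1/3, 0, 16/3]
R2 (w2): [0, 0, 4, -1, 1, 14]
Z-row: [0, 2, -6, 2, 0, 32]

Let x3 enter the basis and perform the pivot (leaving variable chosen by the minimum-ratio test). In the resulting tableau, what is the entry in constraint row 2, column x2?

Ratio test on column x3 — row 1: (16/3)/(1/3) = 16; row 2: 14/4 = 7/2. Minimum is 7/2 at row 2 (w2 leaves); pivot element 4.
Divide row 2 by 4; eliminate column x3 from the other rows.
In the new row 2, the x2 entry is the old entry divided by the pivot: 0/4 = 0.

0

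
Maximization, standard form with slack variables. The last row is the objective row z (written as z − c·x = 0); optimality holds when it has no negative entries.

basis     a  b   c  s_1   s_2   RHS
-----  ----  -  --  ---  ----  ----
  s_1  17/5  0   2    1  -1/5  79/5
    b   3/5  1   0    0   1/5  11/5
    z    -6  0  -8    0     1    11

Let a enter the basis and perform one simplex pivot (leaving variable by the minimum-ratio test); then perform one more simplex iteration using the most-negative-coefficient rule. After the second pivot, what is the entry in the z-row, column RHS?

139/3

Ratio test on column a — row 1: (79/5)/(17/5) = 79/17; row 2: (11/5)/(3/5) = 11/3. Minimum is 11/3 at row 2 (b leaves); pivot element 3/5.
Divide row 2 by 3/5; eliminate column a from the other rows.
Second iteration: most negative z-row entry is -8 in column c, so c enters.
Ratio test on column c — row 1: (10/3)/2 = 5/3; row 2: entry 0 ≤ 0. Minimum is 5/3 at row 1 (s_1 leaves); pivot element 2.
Divide row 1 by 2; eliminate column c from the other rows.
After both pivots, the entry at the z-row, column RHS is 139/3.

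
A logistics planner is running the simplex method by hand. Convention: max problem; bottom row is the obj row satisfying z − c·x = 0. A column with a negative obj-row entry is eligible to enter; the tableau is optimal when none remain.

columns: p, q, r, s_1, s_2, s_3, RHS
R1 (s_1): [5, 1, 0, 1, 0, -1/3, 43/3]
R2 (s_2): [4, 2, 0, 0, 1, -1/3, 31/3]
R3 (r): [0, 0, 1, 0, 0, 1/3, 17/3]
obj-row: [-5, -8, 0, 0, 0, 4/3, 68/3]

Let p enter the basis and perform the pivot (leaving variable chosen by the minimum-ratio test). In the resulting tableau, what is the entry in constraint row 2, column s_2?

Ratio test on column p — row 1: (43/3)/5 = 43/15; row 2: (31/3)/4 = 31/12; row 3: entry 0 ≤ 0. Minimum is 31/12 at row 2 (s_2 leaves); pivot element 4.
Divide row 2 by 4; eliminate column p from the other rows.
In the new row 2, the s_2 entry is the old entry divided by the pivot: 1/4 = 1/4.

1/4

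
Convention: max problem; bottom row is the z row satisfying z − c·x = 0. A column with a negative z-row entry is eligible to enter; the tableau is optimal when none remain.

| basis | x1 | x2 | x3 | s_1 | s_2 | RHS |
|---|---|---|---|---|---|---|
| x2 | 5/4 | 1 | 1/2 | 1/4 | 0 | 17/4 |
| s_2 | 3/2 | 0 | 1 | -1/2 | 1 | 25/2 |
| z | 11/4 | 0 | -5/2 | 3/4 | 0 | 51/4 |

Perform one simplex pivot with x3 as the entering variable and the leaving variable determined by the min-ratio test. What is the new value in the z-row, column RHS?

34

Ratio test on column x3 — row 1: (17/4)/(1/2) = 17/2; row 2: (25/2)/1 = 25/2. Minimum is 17/2 at row 1 (x2 leaves); pivot element 1/2.
Divide row 1 by 1/2; eliminate column x3 from the other rows.
z-row update in column RHS: 51/4 − (-5/2)·(17/2) = 34.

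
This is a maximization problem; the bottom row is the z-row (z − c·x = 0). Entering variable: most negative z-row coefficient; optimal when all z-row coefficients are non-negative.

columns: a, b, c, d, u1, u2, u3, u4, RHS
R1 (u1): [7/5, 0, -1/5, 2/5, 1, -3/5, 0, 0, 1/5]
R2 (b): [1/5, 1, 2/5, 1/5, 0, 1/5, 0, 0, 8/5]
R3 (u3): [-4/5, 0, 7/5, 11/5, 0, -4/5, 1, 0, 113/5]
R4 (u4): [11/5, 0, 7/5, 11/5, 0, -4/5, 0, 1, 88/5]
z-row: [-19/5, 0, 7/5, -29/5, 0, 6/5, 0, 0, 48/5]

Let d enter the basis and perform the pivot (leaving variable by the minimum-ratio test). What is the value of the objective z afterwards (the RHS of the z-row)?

25/2

Ratio test on column d — row 1: (1/5)/(2/5) = 1/2; row 2: (8/5)/(1/5) = 8; row 3: (113/5)/(11/5) = 113/11; row 4: (88/5)/(11/5) = 8. Minimum is 1/2 at row 1 (u1 leaves); pivot element 2/5.
Pivot on row 1; the z-row RHS becomes 48/5 − (-29/5)·(1/2) = 25/2.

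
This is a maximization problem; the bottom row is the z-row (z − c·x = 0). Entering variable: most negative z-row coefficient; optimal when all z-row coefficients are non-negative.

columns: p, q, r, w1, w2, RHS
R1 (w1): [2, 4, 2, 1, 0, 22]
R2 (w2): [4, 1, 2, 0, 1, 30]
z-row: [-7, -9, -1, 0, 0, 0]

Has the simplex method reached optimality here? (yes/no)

no

The z-row has a negative entry -9 in column q, so it is not optimal.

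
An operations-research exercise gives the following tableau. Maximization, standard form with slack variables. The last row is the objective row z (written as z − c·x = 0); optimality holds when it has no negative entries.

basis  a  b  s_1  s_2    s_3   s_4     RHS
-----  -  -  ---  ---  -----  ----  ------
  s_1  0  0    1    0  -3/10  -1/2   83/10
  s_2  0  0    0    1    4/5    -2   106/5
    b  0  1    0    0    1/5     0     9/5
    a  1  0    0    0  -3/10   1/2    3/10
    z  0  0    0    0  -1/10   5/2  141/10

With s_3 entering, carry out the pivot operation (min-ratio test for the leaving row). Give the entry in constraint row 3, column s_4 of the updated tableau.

0

Ratio test on column s_3 — row 1: entry -3/10 ≤ 0; row 2: (106/5)/(4/5) = 53/2; row 3: (9/5)/(1/5) = 9; row 4: entry -3/10 ≤ 0. Minimum is 9 at row 3 (b leaves); pivot element 1/5.
Divide row 3 by 1/5; eliminate column s_3 from the other rows.
In the new row 3, the s_4 entry is the old entry divided by the pivot: 0/(1/5) = 0.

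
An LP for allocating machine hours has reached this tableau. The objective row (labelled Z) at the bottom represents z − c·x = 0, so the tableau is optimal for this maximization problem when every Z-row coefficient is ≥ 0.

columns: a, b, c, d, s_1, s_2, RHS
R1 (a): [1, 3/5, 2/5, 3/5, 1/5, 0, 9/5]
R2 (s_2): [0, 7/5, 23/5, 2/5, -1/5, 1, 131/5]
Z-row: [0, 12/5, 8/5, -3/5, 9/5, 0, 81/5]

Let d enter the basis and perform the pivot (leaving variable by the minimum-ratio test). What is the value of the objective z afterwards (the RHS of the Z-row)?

Ratio test on column d — row 1: (9/5)/(3/5) = 3; row 2: (131/5)/(2/5) = 131/2. Minimum is 3 at row 1 (a leaves); pivot element 3/5.
Pivot on row 1; the Z-row RHS becomes 81/5 − (-3/5)·3 = 18.

18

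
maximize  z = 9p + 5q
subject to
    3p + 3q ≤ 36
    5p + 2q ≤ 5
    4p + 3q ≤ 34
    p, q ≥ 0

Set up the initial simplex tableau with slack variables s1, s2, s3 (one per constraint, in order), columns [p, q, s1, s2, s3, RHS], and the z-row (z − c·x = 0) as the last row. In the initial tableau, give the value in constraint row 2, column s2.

Slack s2 belongs to constraint 2; its column is the unit vector e_2, so the entry in row 2 is 1.

1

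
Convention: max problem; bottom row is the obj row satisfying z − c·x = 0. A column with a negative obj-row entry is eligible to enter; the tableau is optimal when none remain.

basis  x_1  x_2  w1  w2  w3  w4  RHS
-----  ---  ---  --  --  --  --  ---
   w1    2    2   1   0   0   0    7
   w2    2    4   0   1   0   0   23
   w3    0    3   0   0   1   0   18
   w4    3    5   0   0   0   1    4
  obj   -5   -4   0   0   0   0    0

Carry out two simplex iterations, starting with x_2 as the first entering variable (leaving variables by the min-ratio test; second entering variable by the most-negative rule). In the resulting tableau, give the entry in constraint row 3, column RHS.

18

Ratio test on column x_2 — row 1: 7/2 = 7/2; row 2: 23/4 = 23/4; row 3: 18/3 = 6; row 4: 4/5 = 4/5. Minimum is 4/5 at row 4 (w4 leaves); pivot element 5.
Divide row 4 by 5; eliminate column x_2 from the other rows.
Second iteration: most negative obj-row entry is -13/5 in column x_1, so x_1 enters.
Ratio test on column x_1 — row 1: (27/5)/(4/5) = 27/4; row 2: entry -2/5 ≤ 0; row 3: entry -9/5 ≤ 0; row 4: (4/5)/(3/5) = 4/3. Minimum is 4/3 at row 4 (x_2 leaves); pivot element 3/5.
Divide row 4 by 3/5; eliminate column x_1 from the other rows.
After both pivots, the entry at constraint row 3, column RHS is 18.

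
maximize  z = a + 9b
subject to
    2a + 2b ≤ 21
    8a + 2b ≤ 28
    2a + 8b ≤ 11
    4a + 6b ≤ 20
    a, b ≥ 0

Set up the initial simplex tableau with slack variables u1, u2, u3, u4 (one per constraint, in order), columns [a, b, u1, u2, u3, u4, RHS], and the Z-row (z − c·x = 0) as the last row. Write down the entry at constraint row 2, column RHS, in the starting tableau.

28

The RHS of constraint 2 is b_2 = 28.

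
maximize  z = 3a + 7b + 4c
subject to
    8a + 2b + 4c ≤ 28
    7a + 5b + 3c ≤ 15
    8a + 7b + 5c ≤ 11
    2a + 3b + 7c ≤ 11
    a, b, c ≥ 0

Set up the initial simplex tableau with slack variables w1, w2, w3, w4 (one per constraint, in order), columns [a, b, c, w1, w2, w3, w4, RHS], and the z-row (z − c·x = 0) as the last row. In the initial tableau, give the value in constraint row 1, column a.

Constraint 1 has coefficient 8 on a.

8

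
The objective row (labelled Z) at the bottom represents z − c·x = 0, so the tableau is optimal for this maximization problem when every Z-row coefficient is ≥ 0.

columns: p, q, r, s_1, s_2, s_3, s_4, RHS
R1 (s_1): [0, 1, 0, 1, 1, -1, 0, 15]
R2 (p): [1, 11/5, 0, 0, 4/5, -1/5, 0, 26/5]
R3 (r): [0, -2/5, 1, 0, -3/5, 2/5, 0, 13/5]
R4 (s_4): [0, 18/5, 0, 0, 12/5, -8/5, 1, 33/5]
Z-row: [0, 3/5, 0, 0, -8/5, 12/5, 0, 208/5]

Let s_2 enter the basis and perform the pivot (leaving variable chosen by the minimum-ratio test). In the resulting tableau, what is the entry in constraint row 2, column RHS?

3

Ratio test on column s_2 — row 1: 15/1 = 15; row 2: (26/5)/(4/5) = 13/2; row 3: entry -3/5 ≤ 0; row 4: (33/5)/(12/5) = 11/4. Minimum is 11/4 at row 4 (s_4 leaves); pivot element 12/5.
Divide row 4 by 12/5; eliminate column s_2 from the other rows.
Row 2 update in column RHS: 26/5 − (4/5)·(11/4) = 3.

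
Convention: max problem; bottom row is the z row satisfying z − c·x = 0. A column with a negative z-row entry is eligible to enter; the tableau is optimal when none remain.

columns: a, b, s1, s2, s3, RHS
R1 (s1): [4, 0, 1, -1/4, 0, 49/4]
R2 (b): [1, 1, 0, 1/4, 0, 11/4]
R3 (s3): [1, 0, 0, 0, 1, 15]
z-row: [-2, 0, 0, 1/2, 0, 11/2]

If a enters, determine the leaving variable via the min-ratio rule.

Column a entries and ratios — s1: (49/4)/4 = 49/16; b: (11/4)/1 = 11/4; s3: 15/1 = 15.
Smallest ratio is 11/4 in the row of b, so b leaves.

b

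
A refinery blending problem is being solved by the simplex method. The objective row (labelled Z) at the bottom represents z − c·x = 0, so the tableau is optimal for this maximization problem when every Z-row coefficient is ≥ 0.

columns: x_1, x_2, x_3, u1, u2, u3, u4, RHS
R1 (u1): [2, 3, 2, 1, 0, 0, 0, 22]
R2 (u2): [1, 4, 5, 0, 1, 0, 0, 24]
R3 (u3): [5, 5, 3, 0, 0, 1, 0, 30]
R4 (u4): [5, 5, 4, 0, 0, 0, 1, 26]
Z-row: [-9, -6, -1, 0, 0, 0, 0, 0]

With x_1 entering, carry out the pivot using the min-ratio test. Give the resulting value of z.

Ratio test on column x_1 — row 1: 22/2 = 11; row 2: 24/1 = 24; row 3: 30/5 = 6; row 4: 26/5 = 26/5. Minimum is 26/5 at row 4 (u4 leaves); pivot element 5.
Pivot on row 4; the Z-row RHS becomes 0 − (-9)·(26/5) = 234/5.

234/5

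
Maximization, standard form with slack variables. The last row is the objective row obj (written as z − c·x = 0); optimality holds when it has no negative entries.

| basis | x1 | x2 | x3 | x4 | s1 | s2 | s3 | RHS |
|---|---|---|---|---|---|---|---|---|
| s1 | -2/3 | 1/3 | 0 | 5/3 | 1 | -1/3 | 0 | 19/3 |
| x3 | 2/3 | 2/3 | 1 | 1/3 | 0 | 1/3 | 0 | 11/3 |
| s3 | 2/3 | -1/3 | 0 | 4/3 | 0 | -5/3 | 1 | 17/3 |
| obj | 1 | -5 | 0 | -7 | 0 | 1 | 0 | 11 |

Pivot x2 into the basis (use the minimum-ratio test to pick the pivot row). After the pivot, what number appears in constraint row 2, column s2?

1/2

Ratio test on column x2 — row 1: (19/3)/(1/3) = 19; row 2: (11/3)/(2/3) = 11/2; row 3: entry -1/3 ≤ 0. Minimum is 11/2 at row 2 (x3 leaves); pivot element 2/3.
Divide row 2 by 2/3; eliminate column x2 from the other rows.
In the new row 2, the s2 entry is the old entry divided by the pivot: (1/3)/(2/3) = 1/2.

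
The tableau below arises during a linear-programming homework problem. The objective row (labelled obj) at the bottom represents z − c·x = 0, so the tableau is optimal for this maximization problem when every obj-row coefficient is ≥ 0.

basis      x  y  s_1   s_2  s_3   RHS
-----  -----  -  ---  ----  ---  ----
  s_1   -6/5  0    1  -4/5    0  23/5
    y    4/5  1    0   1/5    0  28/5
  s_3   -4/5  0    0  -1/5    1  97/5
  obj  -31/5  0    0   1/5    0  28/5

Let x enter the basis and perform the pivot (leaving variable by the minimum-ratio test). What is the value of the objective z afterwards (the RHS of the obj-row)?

49

Ratio test on column x — row 1: entry -6/5 ≤ 0; row 2: (28/5)/(4/5) = 7; row 3: entry -4/5 ≤ 0. Minimum is 7 at row 2 (y leaves); pivot element 4/5.
Pivot on row 2; the obj-row RHS becomes 28/5 − (-31/5)·7 = 49.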